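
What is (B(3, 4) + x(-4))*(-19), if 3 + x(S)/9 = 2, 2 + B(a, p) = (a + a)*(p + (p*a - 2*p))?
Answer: -703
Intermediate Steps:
B(a, p) = -2 + 2*a*(-p + a*p) (B(a, p) = -2 + (a + a)*(p + (p*a - 2*p)) = -2 + (2*a)*(p + (a*p - 2*p)) = -2 + (2*a)*(p + (-2*p + a*p)) = -2 + (2*a)*(-p + a*p) = -2 + 2*a*(-p + a*p))
x(S) = -9 (x(S) = -27 + 9*2 = -27 + 18 = -9)
(B(3, 4) + x(-4))*(-19) = ((-2 - 2*3*4 + 2*4*3²) - 9)*(-19) = ((-2 - 24 + 2*4*9) - 9)*(-19) = ((-2 - 24 + 72) - 9)*(-19) = (46 - 9)*(-19) = 37*(-19) = -703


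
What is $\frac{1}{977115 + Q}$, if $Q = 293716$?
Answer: $\frac{1}{1270831} \approx 7.8689 \cdot 10^{-7}$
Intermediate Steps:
$\frac{1}{977115 + Q} = \frac{1}{977115 + 293716} = \frac{1}{1270831}$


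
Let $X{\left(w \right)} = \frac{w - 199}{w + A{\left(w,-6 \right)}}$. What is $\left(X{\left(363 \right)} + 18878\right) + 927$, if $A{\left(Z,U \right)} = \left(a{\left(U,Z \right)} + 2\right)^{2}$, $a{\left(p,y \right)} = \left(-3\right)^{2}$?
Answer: $\frac{2396446}{121} \approx 19805.0$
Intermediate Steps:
$a{\left(p,y \right)} = 9$
$A{\left(Z,U \right)} = 121$ ($A{\left(Z,U \right)} = \left(9 + 2\right)^{2} = 11^{2} = 121$)
$X{\left(w \right)} = \frac{-199 + w}{121 + w}$ ($X{\left(w \right)} = \frac{w - 199}{w + 121} = \frac{-199 + w}{121 + w}$)
$\left(X{\left(363 \right)} + 18878\right) + 927 = \left(\frac{-199 + 363}{121 + 363} + 18878\right) + 927 = \left(\frac{1}{484} \cdot 164 + 18878\right) + 927 = \left(\frac{41}{121} + 18878\right) + 927 = \frac{2284279}{121} + 927 = \frac{2396446}{121}$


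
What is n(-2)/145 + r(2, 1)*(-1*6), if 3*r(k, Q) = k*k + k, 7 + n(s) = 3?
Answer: -1744/145 ≈ -12.028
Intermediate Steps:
n(s) = -4 (n(s) = -7 + 3 = -4)
r(k, Q) = k/3 + k²/3 (r(k, Q) = (k*k + k)/3 = (k² + k)/3 = (k + k²)/3 = k/3 + k²/3)
n(-2)/145 + r(2, 1)*(-1*6) = -4/145 + ((⅓)*2*(1 + 2))*(-1*6) = -4*1/145 + ((⅓)*2*3)*(-6) = -4/145 + 2*(-6) = -4/145 - 12 = -1744/145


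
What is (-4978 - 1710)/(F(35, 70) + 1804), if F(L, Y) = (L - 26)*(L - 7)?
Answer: -836/257 ≈ -3.2529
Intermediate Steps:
F(L, Y) = (-26 + L)*(-7 + L)
(-4978 - 1710)/(F(35, 70) + 1804) = (-4978 - 1710)/((182 + 35² - 33*35) + 1804) = -6688/((182 + 1225 - 1155) + 1804) = -6688/(252 + 1804) = -6688/2056 = -6688*1/2056 = -836/257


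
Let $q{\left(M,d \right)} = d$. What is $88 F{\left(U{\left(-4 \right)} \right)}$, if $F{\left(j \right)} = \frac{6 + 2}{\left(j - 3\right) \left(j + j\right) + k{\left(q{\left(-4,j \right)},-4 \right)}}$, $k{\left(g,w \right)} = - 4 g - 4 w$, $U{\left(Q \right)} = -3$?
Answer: $11$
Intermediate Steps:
$F{\left(j \right)} = \frac{8}{16 - 4 j + 2 j \left(-3 + j\right)}$ ($F{\left(j \right)} = \frac{6 + 2}{\left(j - 3\right) \left(j + j\right) - \left(-16 + 4 j\right)} = \frac{8}{\left(-3 + j\right) 2 j - \left(-16 + 4 j\right)} = \frac{8}{2 j \left(-3 + j\right) - \left(-16 + 4 j\right)} = \frac{8}{16 - 4 j + 2 j \left(-3 + j\right)}$)
$88 F{\left(U{\left(-4 \right)} \right)} = 88 \frac{4}{8 + \left(-3\right)^{2} - -15} = 88 \frac{4}{8 + 9 + 15} = 88 \cdot \frac{4}{32} = 88 \cdot 4 \cdot \frac{1}{32} = 88 \cdot \frac{1}{8} = 11$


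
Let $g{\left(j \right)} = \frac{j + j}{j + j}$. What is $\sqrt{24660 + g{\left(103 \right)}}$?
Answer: $\sqrt{24661} \approx 157.04$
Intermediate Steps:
$g{\left(j \right)} = 1$ ($g{\left(j \right)} = \frac{2 j}{2 j} = 2 j \frac{1}{2 j} = 1$)
$\sqrt{24660 + g{\left(103 \right)}} = \sqrt{24660 + 1} = \sqrt{24661}$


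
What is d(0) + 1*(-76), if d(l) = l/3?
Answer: -76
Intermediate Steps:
d(l) = l/3 (d(l) = l*(1/3) = l/3)
d(0) + 1*(-76) = (1/3)*0 + 1*(-76) = 0 - 76 = -76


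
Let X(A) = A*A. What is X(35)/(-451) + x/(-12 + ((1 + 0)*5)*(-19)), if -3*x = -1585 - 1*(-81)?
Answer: -1071529/144771 ≈ -7.4015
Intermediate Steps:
x = 1504/3 (x = -(-1585 - 1*(-81))/3 = -(-1585 + 81)/3 = -⅓*(-1504) = 1504/3 ≈ 501.33)
X(A) = A²
X(35)/(-451) + x/(-12 + ((1 + 0)*5)*(-19)) = 35²/(-451) + 1504/(3*(-12 + ((1 + 0)*5)*(-19))) = 1225*(-1/451) + 1504/(3*(-12 + (1*5)*(-19))) = -1225/451 + 1504/(3*(-12 + 5*(-19))) = -1225/451 + 1504/(3*(-12 - 95)) = -1225/451 + (1504/3)/(-107) = -1225/451 + (1504/3)*(-1/107) = -1225/451 - 1504/321 = -1071529/144771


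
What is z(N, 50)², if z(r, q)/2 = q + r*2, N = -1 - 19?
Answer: 400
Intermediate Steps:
N = -20
z(r, q) = 2*q + 4*r (z(r, q) = 2*(q + r*2) = 2*(q + 2*r) = 2*q + 4*r)
z(N, 50)² = (2*50 + 4*(-20))² = (100 - 80)² = 20² = 400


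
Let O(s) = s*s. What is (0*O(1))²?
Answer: 0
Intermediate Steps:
O(s) = s²
(0*O(1))² = (0*1²)² = (0*1)² = 0² = 0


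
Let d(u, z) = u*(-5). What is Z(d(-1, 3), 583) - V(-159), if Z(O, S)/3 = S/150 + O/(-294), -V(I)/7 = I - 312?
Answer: -4024604/1225 ≈ -3285.4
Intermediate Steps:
V(I) = 2184 - 7*I (V(I) = -7*(I - 312) = -7*(-312 + I) = 2184 - 7*I)
d(u, z) = -5*u
Z(O, S) = -O/98 + S/50 (Z(O, S) = 3*(S/150 + O/(-294)) = 3*(S*(1/150) + O*(-1/294)) = 3*(S/150 - O/294) = 3*(-O/294 + S/150) = -O/98 + S/50)
Z(d(-1, 3), 583) - V(-159) = (-(-5)*(-1)/98 + (1/50)*583) - (2184 - 7*(-159)) = (-1/98*5 + 583/50) - (2184 + 1113) = (-5/98 + 583/50) - 1*3297 = 14221/1225 - 3297 = -4024604/1225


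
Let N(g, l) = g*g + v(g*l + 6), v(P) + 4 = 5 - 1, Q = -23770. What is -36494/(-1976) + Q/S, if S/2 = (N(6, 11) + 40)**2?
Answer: 1232267/75088 ≈ 16.411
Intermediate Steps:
v(P) = 0 (v(P) = -4 + (5 - 1) = -4 + 4 = 0)
N(g, l) = g**2 (N(g, l) = g*g + 0 = g**2 + 0 = g**2)
S = 11552 (S = 2*(6**2 + 40)**2 = 2*(36 + 40)**2 = 2*76**2 = 2*5776 = 11552)
-36494/(-1976) + Q/S = -36494/(-1976) - 23770/11552 = -36494*(-1/1976) - 23770*1/11552 = 18247/988 - 11885/5776 = 1232267/75088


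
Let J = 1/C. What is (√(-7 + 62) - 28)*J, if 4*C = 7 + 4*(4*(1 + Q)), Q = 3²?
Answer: -112/167 + 4*√55/167 ≈ -0.49303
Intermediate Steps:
Q = 9
C = 167/4 (C = (7 + 4*(4*(1 + 9)))/4 = (7 + 4*(4*10))/4 = (7 + 4*40)/4 = (7 + 160)/4 = (¼)*167 = 167/4 ≈ 41.750)
J = 4/167 (J = 1/(167/4) = 4/167 ≈ 0.023952)
(√(-7 + 62) - 28)*J = (√(-7 + 62) - 28)*(4/167) = (√55 - 28)*(4/167) = (-28 + √55)*(4/167) = -112/167 + 4*√55/167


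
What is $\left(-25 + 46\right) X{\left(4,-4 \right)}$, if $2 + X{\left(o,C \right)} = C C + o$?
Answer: $378$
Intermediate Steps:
$X{\left(o,C \right)} = -2 + o + C^{2}$ ($X{\left(o,C \right)} = -2 + \left(C C + o\right) = -2 + \left(C^{2} + o\right) = -2 + \left(o + C^{2}\right) = -2 + o + C^{2}$)
$\left(-25 + 46\right) X{\left(4,-4 \right)} = \left(-25 + 46\right) \left(-2 + 4 + \left(-4\right)^{2}\right) = 21 \left(-2 + 4 + 16\right) = 21 \cdot 18 = 378$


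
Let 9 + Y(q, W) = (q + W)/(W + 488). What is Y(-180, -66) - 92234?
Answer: -19463396/211 ≈ -92244.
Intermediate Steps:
Y(q, W) = -9 + (W + q)/(488 + W) (Y(q, W) = -9 + (q + W)/(W + 488) = -9 + (W + q)/(488 + W))
Y(-180, -66) - 92234 = (-4392 - 180 - 8*(-66))/(488 - 66) - 92234 = (-4392 - 180 + 528)/422 - 92234 = (1/422)*(-4044) - 92234 = -2022/211 - 92234 = -19463396/211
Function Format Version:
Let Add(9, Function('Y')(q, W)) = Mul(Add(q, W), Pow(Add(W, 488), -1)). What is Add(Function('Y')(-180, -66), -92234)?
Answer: Rational(-19463396, 211) ≈ -92244.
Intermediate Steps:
Function('Y')(q, W) = Add(-9, Mul(Pow(Add(488, W), -1), Add(W, q))) (Function('Y')(q, W) = Add(-9, Mul(Add(q, W), Pow(Add(W, 488), -1))) = Add(-9, Mul(Add(W, q), Pow(Add(488, W), -1))) = Add(-9, Mul(Pow(Add(488, W), -1), Add(W, q))))
Add(Function('Y')(-180, -66), -92234) = Add(Mul(Pow(Add(488, -66), -1), Add(-4392, -180, Mul(-8, -66))), -92234) = Add(Mul(Pow(422, -1), Add(-4392, -180, 528)), -92234) = Add(Mul(Rational(1, 422), -4044), -92234) = Add(Rational(-2022, 211), -92234) = Rational(-19463396, 211)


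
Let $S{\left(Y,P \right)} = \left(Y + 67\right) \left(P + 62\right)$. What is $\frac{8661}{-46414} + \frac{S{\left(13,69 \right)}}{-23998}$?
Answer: $- \frac{347132699}{556921586} \approx -0.62331$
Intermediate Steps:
$S{\left(Y,P \right)} = \left(62 + P\right) \left(67 + Y\right)$ ($S{\left(Y,P \right)} = \left(67 + Y\right) \left(62 + P\right) = \left(62 + P\right) \left(67 + Y\right)$)
$\frac{8661}{-46414} + \frac{S{\left(13,69 \right)}}{-23998} = \frac{8661}{-46414} + \frac{4154 + 62 \cdot 13 + 67 \cdot 69 + 69 \cdot 13}{-23998} = 8661 \left(- \frac{1}{46414}\right) + \left(4154 + 806 + 4623 + 897\right) \left(- \frac{1}{23998}\right) = - \frac{8661}{46414} + 10480 \left(- \frac{1}{23998}\right) = - \frac{8661}{46414} - \frac{5240}{11999} = - \frac{347132699}{556921586}$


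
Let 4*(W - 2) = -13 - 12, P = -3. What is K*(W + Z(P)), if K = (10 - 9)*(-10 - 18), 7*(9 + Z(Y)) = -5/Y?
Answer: 1093/3 ≈ 364.33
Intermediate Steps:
W = -17/4 (W = 2 + (-13 - 12)/4 = 2 + (1/4)*(-25) = 2 - 25/4 = -17/4 ≈ -4.2500)
Z(Y) = -9 - 5/(7*Y) (Z(Y) = -9 + (-5/Y)/7 = -9 - 5/(7*Y))
K = -28 (K = 1*(-28) = -28)
K*(W + Z(P)) = -28*(-17/4 + (-9 - 5/7/(-3))) = -28*(-17/4 + (-9 - 5/7*(-1/3))) = -28*(-17/4 + (-9 + 5/21)) = -28*(-17/4 - 184/21) = -28*(-1093/84) = 1093/3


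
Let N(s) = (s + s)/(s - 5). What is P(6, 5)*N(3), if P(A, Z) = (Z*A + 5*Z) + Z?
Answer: -180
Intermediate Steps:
P(A, Z) = 6*Z + A*Z (P(A, Z) = (A*Z + 5*Z) + Z = (5*Z + A*Z) + Z = 6*Z + A*Z)
N(s) = 2*s/(-5 + s) (N(s) = (2*s)/(-5 + s) = 2*s/(-5 + s))
P(6, 5)*N(3) = (5*(6 + 6))*(2*3/(-5 + 3)) = (5*12)*(2*3/(-2)) = 60*(2*3*(-½)) = 60*(-3) = -180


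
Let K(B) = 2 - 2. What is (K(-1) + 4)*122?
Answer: 488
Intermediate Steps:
K(B) = 0
(K(-1) + 4)*122 = (0 + 4)*122 = 4*122 = 488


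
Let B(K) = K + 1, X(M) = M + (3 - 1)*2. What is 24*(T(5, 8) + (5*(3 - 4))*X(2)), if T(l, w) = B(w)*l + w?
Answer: 552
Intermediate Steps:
X(M) = 4 + M (X(M) = M + 2*2 = M + 4 = 4 + M)
B(K) = 1 + K
T(l, w) = w + l*(1 + w) (T(l, w) = (1 + w)*l + w = l*(1 + w) + w = w + l*(1 + w))
24*(T(5, 8) + (5*(3 - 4))*X(2)) = 24*((8 + 5*(1 + 8)) + (5*(3 - 4))*(4 + 2)) = 24*((8 + 5*9) + (5*(-1))*6) = 24*((8 + 45) - 5*6) = 24*(53 - 30) = 24*23 = 552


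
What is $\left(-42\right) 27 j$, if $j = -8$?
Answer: $9072$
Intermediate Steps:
$\left(-42\right) 27 j = \left(-42\right) 27 \left(-8\right) = \left(-1134\right) \left(-8\right) = 9072$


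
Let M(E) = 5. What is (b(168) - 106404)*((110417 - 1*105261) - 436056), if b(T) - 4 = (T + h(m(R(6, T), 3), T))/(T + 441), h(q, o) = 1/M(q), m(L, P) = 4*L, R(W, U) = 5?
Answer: 962800460780/21 ≈ 4.5848e+10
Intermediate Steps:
h(q, o) = ⅕ (h(q, o) = 1/5 = ⅕)
b(T) = 4 + (⅕ + T)/(441 + T) (b(T) = 4 + (T + ⅕)/(T + 441) = 4 + (⅕ + T)/(441 + T))
(b(168) - 106404)*((110417 - 1*105261) - 436056) = ((8821 + 25*168)/(5*(441 + 168)) - 106404)*((110417 - 1*105261) - 436056) = ((⅕)*(8821 + 4200)/609 - 106404)*((110417 - 105261) - 436056) = ((⅕)*(1/609)*13021 - 106404)*(5156 - 436056) = (449/105 - 106404)*(-430900) = -11171971/105*(-430900) = 962800460780/21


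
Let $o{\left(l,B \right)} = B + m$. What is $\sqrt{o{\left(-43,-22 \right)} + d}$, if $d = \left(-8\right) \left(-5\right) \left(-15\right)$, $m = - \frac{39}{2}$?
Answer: $\frac{i \sqrt{2566}}{2} \approx 25.328 i$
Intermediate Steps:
$m = - \frac{39}{2}$ ($m = \left(-39\right) \frac{1}{2} = - \frac{39}{2} \approx -19.5$)
$o{\left(l,B \right)} = - \frac{39}{2} + B$ ($o{\left(l,B \right)} = B - \frac{39}{2} = - \frac{39}{2} + B$)
$d = -600$ ($d = 40 \left(-15\right) = -600$)
$\sqrt{o{\left(-43,-22 \right)} + d} = \sqrt{\left(- \frac{39}{2} - 22\right) - 600} = \sqrt{- \frac{83}{2} - 600} = \sqrt{- \frac{1283}{2}} = \frac{i \sqrt{2566}}{2}$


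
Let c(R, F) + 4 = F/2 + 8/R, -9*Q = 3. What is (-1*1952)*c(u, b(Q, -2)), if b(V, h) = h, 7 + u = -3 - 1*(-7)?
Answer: 44896/3 ≈ 14965.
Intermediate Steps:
Q = -1/3 (Q = -1/9*3 = -1/3 ≈ -0.33333)
u = -3 (u = -7 + (-3 - 1*(-7)) = -7 + (-3 + 7) = -7 + 4 = -3)
c(R, F) = -4 + F/2 + 8/R (c(R, F) = -4 + (F/2 + 8/R) = -4 + F/2 + 8/R)
(-1*1952)*c(u, b(Q, -2)) = (-1*1952)*(-4 + (1/2)*(-2) + 8/(-3)) = -1952*(-4 - 1 + 8*(-1/3)) = -1952*(-4 - 1 - 8/3) = -1952*(-23/3) = 44896/3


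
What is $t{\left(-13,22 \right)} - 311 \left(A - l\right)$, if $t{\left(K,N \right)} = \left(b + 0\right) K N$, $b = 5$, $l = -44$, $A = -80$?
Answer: $9766$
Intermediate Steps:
$t{\left(K,N \right)} = 5 K N$ ($t{\left(K,N \right)} = \left(5 + 0\right) K N = 5 K N$)
$t{\left(-13,22 \right)} - 311 \left(A - l\right) = 5 \left(-13\right) 22 - 311 \left(-80 - -44\right) = -1430 - 311 \left(-80 + 44\right) = -1430 - -11196 = -1430 + 11196 = 9766$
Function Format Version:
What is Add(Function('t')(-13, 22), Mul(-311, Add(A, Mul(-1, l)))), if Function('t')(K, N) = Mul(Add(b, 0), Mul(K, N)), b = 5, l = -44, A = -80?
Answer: 9766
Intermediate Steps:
Function('t')(K, N) = Mul(5, K, N) (Function('t')(K, N) = Mul(Add(5, 0), Mul(K, N)) = Mul(5, Mul(K, N)) = Mul(5, K, N))
Add(Function('t')(-13, 22), Mul(-311, Add(A, Mul(-1, l)))) = Add(Mul(5, -13, 22), Mul(-311, Add(-80, Mul(-1, -44)))) = Add(-1430, Mul(-311, Add(-80, 44))) = Add(-1430, Mul(-311, -36)) = Add(-1430, 11196) = 9766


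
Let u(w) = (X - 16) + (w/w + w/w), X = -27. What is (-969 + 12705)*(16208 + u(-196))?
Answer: 189735912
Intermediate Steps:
u(w) = -41 (u(w) = (-27 - 16) + (w/w + w/w) = -43 + (1 + 1) = -43 + 2 = -41)
(-969 + 12705)*(16208 + u(-196)) = (-969 + 12705)*(16208 - 41) = 11736*16167 = 189735912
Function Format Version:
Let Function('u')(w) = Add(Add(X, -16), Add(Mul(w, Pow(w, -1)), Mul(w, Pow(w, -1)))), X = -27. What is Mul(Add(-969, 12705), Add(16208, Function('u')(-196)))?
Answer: 189735912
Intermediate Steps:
Function('u')(w) = -41 (Function('u')(w) = Add(Add(-27, -16), Add(Mul(w, Pow(w, -1)), Mul(w, Pow(w, -1)))) = Add(-43, Add(1, 1)) = Add(-43, 2) = -41)
Mul(Add(-969, 12705), Add(16208, Function('u')(-196))) = Mul(Add(-969, 12705), Add(16208, -41)) = Mul(11736, 16167) = 189735912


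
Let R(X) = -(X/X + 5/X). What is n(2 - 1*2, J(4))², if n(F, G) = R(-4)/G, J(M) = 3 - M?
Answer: 1/16 ≈ 0.062500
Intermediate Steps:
R(X) = -1 - 5/X (R(X) = -(1 + 5/X) = -1 - 5/X)
n(F, G) = 1/(4*G) (n(F, G) = ((-5 - 1*(-4))/(-4))/G = (-(-5 + 4)/4)/G = (-¼*(-1))/G = 1/(4*G))
n(2 - 1*2, J(4))² = (1/(4*(3 - 1*4)))² = (1/(4*(3 - 4)))² = ((¼)/(-1))² = ((¼)*(-1))² = (-¼)² = 1/16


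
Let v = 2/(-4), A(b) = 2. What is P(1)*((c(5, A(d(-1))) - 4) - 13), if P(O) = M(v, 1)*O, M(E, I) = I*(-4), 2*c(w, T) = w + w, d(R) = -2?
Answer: 48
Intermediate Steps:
v = -½ (v = 2*(-¼) = -½ ≈ -0.50000)
c(w, T) = w (c(w, T) = (w + w)/2 = (2*w)/2 = w)
M(E, I) = -4*I
P(O) = -4*O (P(O) = (-4*1)*O = -4*O)
P(1)*((c(5, A(d(-1))) - 4) - 13) = (-4*1)*((5 - 4) - 13) = -4*(1 - 13) = -4*(-12) = 48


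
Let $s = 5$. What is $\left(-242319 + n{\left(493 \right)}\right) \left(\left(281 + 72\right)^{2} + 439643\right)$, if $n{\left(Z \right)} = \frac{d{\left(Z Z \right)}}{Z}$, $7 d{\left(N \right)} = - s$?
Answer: $- \frac{471851714140248}{3451} \approx -1.3673 \cdot 10^{11}$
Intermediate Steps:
$d{\left(N \right)} = - \frac{5}{7}$ ($d{\left(N \right)} = \frac{\left(-1\right) 5}{7} = \frac{1}{7} \left(-5\right) = - \frac{5}{7}$)
$n{\left(Z \right)} = - \frac{5}{7 Z}$
$\left(-242319 + n{\left(493 \right)}\right) \left(\left(281 + 72\right)^{2} + 439643\right) = \left(-242319 - \frac{5}{7 \cdot 493}\right) \left(\left(281 + 72\right)^{2} + 439643\right) = \left(-242319 - \frac{5}{3451}\right) \left(353^{2} + 439643\right) = \left(-242319 - \frac{5}{3451}\right) \left(124609 + 439643\right) = \left(- \frac{836242874}{3451}\right) 564252 = - \frac{471851714140248}{3451}$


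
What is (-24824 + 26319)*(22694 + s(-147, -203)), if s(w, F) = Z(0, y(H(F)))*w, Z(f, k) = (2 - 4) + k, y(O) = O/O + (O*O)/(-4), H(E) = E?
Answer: 9192885065/4 ≈ 2.2982e+9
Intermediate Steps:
y(O) = 1 - O²/4 (y(O) = 1 + O²*(-¼) = 1 - O²/4)
Z(f, k) = -2 + k
s(w, F) = w*(-1 - F²/4) (s(w, F) = (-2 + (1 - F²/4))*w = (-1 - F²/4)*w = w*(-1 - F²/4))
(-24824 + 26319)*(22694 + s(-147, -203)) = (-24824 + 26319)*(22694 - ¼*(-147)*(4 + (-203)²)) = 1495*(22694 - ¼*(-147)*(4 + 41209)) = 1495*(22694 - ¼*(-147)*41213) = 1495*(22694 + 6058311/4) = 1495*(6149087/4) = 9192885065/4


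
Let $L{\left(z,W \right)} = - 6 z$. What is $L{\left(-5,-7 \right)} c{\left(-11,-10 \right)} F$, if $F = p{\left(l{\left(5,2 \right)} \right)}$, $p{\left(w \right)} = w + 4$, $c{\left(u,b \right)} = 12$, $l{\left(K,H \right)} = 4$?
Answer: $2880$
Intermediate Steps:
$p{\left(w \right)} = 4 + w$
$F = 8$ ($F = 4 + 4 = 8$)
$L{\left(-5,-7 \right)} c{\left(-11,-10 \right)} F = \left(-6\right) \left(-5\right) 12 \cdot 8 = 30 \cdot 12 \cdot 8 = 360 \cdot 8 = 2880$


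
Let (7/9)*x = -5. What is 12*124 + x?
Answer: 10371/7 ≈ 1481.6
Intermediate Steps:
x = -45/7 (x = (9/7)*(-5) = -45/7 ≈ -6.4286)
12*124 + x = 12*124 - 45/7 = 1488 - 45/7 = 10371/7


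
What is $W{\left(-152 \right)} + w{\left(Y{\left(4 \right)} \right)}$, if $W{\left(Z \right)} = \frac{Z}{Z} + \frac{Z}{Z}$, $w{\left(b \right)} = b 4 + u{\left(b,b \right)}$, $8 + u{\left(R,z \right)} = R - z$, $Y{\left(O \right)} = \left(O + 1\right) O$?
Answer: $74$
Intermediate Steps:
$Y{\left(O \right)} = O \left(1 + O\right)$ ($Y{\left(O \right)} = \left(1 + O\right) O = O \left(1 + O\right)$)
$u{\left(R,z \right)} = -8 + R - z$ ($u{\left(R,z \right)} = -8 + \left(R - z\right) = -8 + R - z$)
$w{\left(b \right)} = -8 + 4 b$ ($w{\left(b \right)} = b 4 - 8 = 4 b - 8 = -8 + 4 b$)
$W{\left(Z \right)} = 2$ ($W{\left(Z \right)} = 1 + 1 = 2$)
$W{\left(-152 \right)} + w{\left(Y{\left(4 \right)} \right)} = 2 - \left(8 - 4 \cdot 4 \left(1 + 4\right)\right) = 2 - \left(8 - 4 \cdot 4 \cdot 5\right) = 2 + \left(-8 + 4 \cdot 20\right) = 2 + \left(-8 + 80\right) = 2 + 72 = 74$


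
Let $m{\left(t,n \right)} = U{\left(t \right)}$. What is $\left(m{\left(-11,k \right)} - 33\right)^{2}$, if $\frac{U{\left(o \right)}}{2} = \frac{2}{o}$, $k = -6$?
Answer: $\frac{134689}{121} \approx 1113.1$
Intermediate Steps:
$U{\left(o \right)} = \frac{4}{o}$ ($U{\left(o \right)} = 2 \frac{2}{o} = \frac{4}{o}$)
$m{\left(t,n \right)} = \frac{4}{t}$
$\left(m{\left(-11,k \right)} - 33\right)^{2} = \left(\frac{4}{-11} - 33\right)^{2} = \left(4 \left(- \frac{1}{11}\right) - 33\right)^{2} = \left(- \frac{4}{11} - 33\right)^{2} = \left(- \frac{367}{11}\right)^{2} = \frac{134689}{121}$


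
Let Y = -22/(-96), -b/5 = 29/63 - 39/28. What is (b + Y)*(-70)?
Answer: -24655/72 ≈ -342.43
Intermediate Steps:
b = 1175/252 (b = -5*(29/63 - 39/28) = -5*(-235/252) = 1175/252 ≈ 4.6627)
Y = 11/48 (Y = -22*(-1/96) = 11/48 ≈ 0.22917)
(b + Y)*(-70) = (1175/252 + 11/48)*(-70) = (4931/1008)*(-70) = -24655/72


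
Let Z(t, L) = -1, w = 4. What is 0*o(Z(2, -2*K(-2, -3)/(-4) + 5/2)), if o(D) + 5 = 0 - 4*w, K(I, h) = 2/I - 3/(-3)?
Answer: 0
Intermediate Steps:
K(I, h) = 1 + 2/I (K(I, h) = 2/I - 3*(-⅓) = 2/I + 1 = 1 + 2/I)
o(D) = -21 (o(D) = -5 + (0 - 4*4) = -5 + (0 - 16) = -5 - 16 = -21)
0*o(Z(2, -2*K(-2, -3)/(-4) + 5/2)) = 0*(-21) = 0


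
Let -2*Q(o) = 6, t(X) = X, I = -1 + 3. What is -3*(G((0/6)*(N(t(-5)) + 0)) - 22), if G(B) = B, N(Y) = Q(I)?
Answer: 66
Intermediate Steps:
I = 2
Q(o) = -3 (Q(o) = -½*6 = -3)
N(Y) = -3
-3*(G((0/6)*(N(t(-5)) + 0)) - 22) = -3*((0/6)*(-3 + 0) - 22) = -3*((0*(⅙))*(-3) - 22) = -3*(0*(-3) - 22) = -3*(0 - 22) = -3*(-22) = 66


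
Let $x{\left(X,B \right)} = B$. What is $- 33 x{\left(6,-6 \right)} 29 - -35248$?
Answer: $40990$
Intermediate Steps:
$- 33 x{\left(6,-6 \right)} 29 - -35248 = \left(-33\right) \left(-6\right) 29 - -35248 = 198 \cdot 29 + 35248 = 5742 + 35248 = 40990$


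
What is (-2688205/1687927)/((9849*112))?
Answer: -2688205/1861932018576 ≈ -1.4438e-6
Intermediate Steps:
(-2688205/1687927)/((9849*112)) = -2688205*1/1687927/1103088 = -2688205/1687927*1/1103088 = -2688205/1861932018576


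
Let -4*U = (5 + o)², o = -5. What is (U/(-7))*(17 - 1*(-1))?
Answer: 0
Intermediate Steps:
U = 0 (U = -(5 - 5)²/4 = -¼*0² = -¼*0 = 0)
(U/(-7))*(17 - 1*(-1)) = (0/(-7))*(17 - 1*(-1)) = (-⅐*0)*(17 + 1) = 0*18 = 0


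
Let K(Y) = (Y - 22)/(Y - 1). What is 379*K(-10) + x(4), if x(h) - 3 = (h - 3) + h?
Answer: 12216/11 ≈ 1110.5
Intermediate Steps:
K(Y) = (-22 + Y)/(-1 + Y)
x(h) = 2*h (x(h) = 3 + ((h - 3) + h) = 3 + ((-3 + h) + h) = 3 + (-3 + 2*h) = 2*h)
379*K(-10) + x(4) = 379*((-22 - 10)/(-1 - 10)) + 2*4 = 379*(-32/(-11)) + 8 = 379*(-1/11*(-32)) + 8 = 379*(32/11) + 8 = 12128/11 + 8 = 12216/11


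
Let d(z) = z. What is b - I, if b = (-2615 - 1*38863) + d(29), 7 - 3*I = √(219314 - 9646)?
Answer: -124354/3 + 2*√52417/3 ≈ -41299.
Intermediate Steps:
I = 7/3 - 2*√52417/3 (I = 7/3 - √(219314 - 9646)/3 = 7/3 - 2*√52417/3 ≈ -150.30)
b = -41449 (b = (-2615 - 1*38863) + 29 = (-2615 - 38863) + 29 = -41478 + 29 = -41449)
b - I = -41449 - (7/3 - 2*√52417/3) = -41449 + (-7/3 + 2*√52417/3) = -124354/3 + 2*√52417/3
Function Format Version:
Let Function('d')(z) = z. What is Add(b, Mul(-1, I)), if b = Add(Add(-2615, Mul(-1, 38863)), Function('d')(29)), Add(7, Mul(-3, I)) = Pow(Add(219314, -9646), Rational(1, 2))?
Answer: Add(Rational(-124354, 3), Mul(Rational(2, 3), Pow(52417, Rational(1, 2)))) ≈ -41299.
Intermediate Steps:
I = Add(Rational(7, 3), Mul(Rational(-2, 3), Pow(52417, Rational(1, 2)))) (I = Add(Rational(7, 3), Mul(Rational(-1, 3), Pow(Add(219314, -9646), Rational(1, 2)))) = Add(Rational(7, 3), Mul(Rational(-1, 3), Pow(209668, Rational(1, 2)))) = Add(Rational(7, 3), Mul(Rational(-1, 3), Mul(2, Pow(52417, Rational(1, 2))))) = Add(Rational(7, 3), Mul(Rational(-2, 3), Pow(52417, Rational(1, 2)))) ≈ -150.30)
b = -41449 (b = Add(Add(-2615, Mul(-1, 38863)), 29) = Add(Add(-2615, -38863), 29) = Add(-41478, 29) = -41449)
Add(b, Mul(-1, I)) = Add(-41449, Mul(-1, Add(Rational(7, 3), Mul(Rational(-2, 3), Pow(52417, Rational(1, 2)))))) = Add(-41449, Add(Rational(-7, 3), Mul(Rational(2, 3), Pow(52417, Rational(1, 2))))) = Add(Rational(-124354, 3), Mul(Rational(2, 3), Pow(52417, Rational(1, 2))))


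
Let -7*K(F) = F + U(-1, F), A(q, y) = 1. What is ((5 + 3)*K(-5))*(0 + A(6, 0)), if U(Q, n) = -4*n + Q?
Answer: -16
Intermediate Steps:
U(Q, n) = Q - 4*n
K(F) = 1/7 + 3*F/7 (K(F) = -(F + (-1 - 4*F))/7 = -(-1 - 3*F)/7 = 1/7 + 3*F/7)
((5 + 3)*K(-5))*(0 + A(6, 0)) = ((5 + 3)*(1/7 + (3/7)*(-5)))*(0 + 1) = (8*(1/7 - 15/7))*1 = (8*(-2))*1 = -16*1 = -16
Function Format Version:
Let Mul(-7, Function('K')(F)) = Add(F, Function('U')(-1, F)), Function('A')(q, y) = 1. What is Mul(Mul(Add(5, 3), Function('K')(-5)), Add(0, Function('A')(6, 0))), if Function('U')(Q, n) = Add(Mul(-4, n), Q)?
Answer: -16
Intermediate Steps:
Function('U')(Q, n) = Add(Q, Mul(-4, n))
Function('K')(F) = Add(Rational(1, 7), Mul(Rational(3, 7), F)) (Function('K')(F) = Mul(Rational(-1, 7), Add(F, Add(-1, Mul(-4, F)))) = Mul(Rational(-1, 7), Add(-1, Mul(-3, F))) = Add(Rational(1, 7), Mul(Rational(3, 7), F)))
Mul(Mul(Add(5, 3), Function('K')(-5)), Add(0, Function('A')(6, 0))) = Mul(Mul(Add(5, 3), Add(Rational(1, 7), Mul(Rational(3, 7), -5))), Add(0, 1)) = Mul(Mul(8, Add(Rational(1, 7), Rational(-15, 7))), 1) = Mul(Mul(8, -2), 1) = Mul(-16, 1) = -16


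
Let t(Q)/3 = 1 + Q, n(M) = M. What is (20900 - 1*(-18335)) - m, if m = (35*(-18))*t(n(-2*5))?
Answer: 22225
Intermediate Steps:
t(Q) = 3 + 3*Q (t(Q) = 3*(1 + Q) = 3 + 3*Q)
m = 17010 (m = (35*(-18))*(3 + 3*(-2*5)) = -630*(3 + 3*(-10)) = -630*(3 - 30) = -630*(-27) = 17010)
(20900 - 1*(-18335)) - m = (20900 - 1*(-18335)) - 1*17010 = (20900 + 18335) - 17010 = 39235 - 17010 = 22225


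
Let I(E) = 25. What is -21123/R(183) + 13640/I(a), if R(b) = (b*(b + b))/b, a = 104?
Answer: 297611/610 ≈ 487.89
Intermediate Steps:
R(b) = 2*b (R(b) = (b*(2*b))/b = (2*b**2)/b = 2*b)
-21123/R(183) + 13640/I(a) = -21123/(2*183) + 13640/25 = -21123/366 + 13640*(1/25) = -21123*1/366 + 2728/5 = -7041/122 + 2728/5 = 297611/610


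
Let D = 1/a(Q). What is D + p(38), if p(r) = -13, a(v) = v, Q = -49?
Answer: -638/49 ≈ -13.020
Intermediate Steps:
D = -1/49 (D = 1/(-49) = -1/49 ≈ -0.020408)
D + p(38) = -1/49 - 13 = -638/49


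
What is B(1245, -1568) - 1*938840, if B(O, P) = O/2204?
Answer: -2069202115/2204 ≈ -9.3884e+5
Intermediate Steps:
B(O, P) = O/2204 (B(O, P) = O*(1/2204) = O/2204)
B(1245, -1568) - 1*938840 = (1/2204)*1245 - 1*938840 = 1245/2204 - 938840 = -2069202115/2204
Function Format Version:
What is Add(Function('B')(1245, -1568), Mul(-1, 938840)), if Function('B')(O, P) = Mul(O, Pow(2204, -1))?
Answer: Rational(-2069202115, 2204) ≈ -9.3884e+5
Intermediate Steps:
Function('B')(O, P) = Mul(Rational(1, 2204), O) (Function('B')(O, P) = Mul(O, Rational(1, 2204)) = Mul(Rational(1, 2204), O))
Add(Function('B')(1245, -1568), Mul(-1, 938840)) = Add(Mul(Rational(1, 2204), 1245), Mul(-1, 938840)) = Add(Rational(1245, 2204), -938840) = Rational(-2069202115, 2204)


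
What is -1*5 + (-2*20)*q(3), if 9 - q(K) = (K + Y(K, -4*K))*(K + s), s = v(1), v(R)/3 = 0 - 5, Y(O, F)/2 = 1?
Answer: -2765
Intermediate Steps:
Y(O, F) = 2 (Y(O, F) = 2*1 = 2)
v(R) = -15 (v(R) = 3*(0 - 5) = 3*(-5) = -15)
s = -15
q(K) = 9 - (-15 + K)*(2 + K) (q(K) = 9 - (K + 2)*(K - 15) = 9 - (2 + K)*(-15 + K) = 9 - (-15 + K)*(2 + K))
-1*5 + (-2*20)*q(3) = -1*5 + (-2*20)*(39 - 1*3**2 + 13*3) = -5 - 40*(39 - 1*9 + 39) = -5 - 40*(39 - 9 + 39) = -5 - 40*69 = -5 - 2760 = -2765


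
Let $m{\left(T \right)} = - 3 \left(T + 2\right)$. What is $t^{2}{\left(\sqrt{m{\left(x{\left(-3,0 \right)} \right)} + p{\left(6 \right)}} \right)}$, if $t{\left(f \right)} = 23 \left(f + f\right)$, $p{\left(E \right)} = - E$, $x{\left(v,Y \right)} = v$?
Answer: $-6348$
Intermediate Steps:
$m{\left(T \right)} = -6 - 3 T$ ($m{\left(T \right)} = - 3 \left(2 + T\right) = -6 - 3 T$)
$t{\left(f \right)} = 46 f$ ($t{\left(f \right)} = 23 \cdot 2 f = 46 f$)
$t^{2}{\left(\sqrt{m{\left(x{\left(-3,0 \right)} \right)} + p{\left(6 \right)}} \right)} = \left(46 \sqrt{\left(-6 - -9\right) - 6}\right)^{2} = \left(46 \sqrt{\left(-6 + 9\right) - 6}\right)^{2} = \left(46 \sqrt{3 - 6}\right)^{2} = \left(46 \sqrt{-3}\right)^{2} = \left(46 i \sqrt{3}\right)^{2} = -6348$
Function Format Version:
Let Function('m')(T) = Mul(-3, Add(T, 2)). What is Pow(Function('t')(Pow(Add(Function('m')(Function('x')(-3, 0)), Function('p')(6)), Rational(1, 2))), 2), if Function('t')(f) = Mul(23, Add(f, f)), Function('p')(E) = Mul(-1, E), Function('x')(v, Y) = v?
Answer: -6348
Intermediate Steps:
Function('m')(T) = Add(-6, Mul(-3, T)) (Function('m')(T) = Mul(-3, Add(2, T)) = Add(-6, Mul(-3, T)))
Function('t')(f) = Mul(46, f) (Function('t')(f) = Mul(23, Mul(2, f)) = Mul(46, f))
Pow(Function('t')(Pow(Add(Function('m')(Function('x')(-3, 0)), Function('p')(6)), Rational(1, 2))), 2) = Pow(Mul(46, Pow(Add(Add(-6, Mul(-3, -3)), Mul(-1, 6)), Rational(1, 2))), 2) = Pow(Mul(46, Pow(Add(Add(-6, 9), -6), Rational(1, 2))), 2) = Pow(Mul(46, Pow(Add(3, -6), Rational(1, 2))), 2) = Pow(Mul(46, Pow(-3, Rational(1, 2))), 2) = Pow(Mul(46, Mul(I, Pow(3, Rational(1, 2)))), 2) = Pow(Mul(46, I, Pow(3, Rational(1, 2))), 2) = -6348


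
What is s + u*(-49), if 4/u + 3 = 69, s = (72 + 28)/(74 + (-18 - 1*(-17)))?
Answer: -3854/2409 ≈ -1.5998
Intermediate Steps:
s = 100/73 (s = 100/(74 + (-18 + 17)) = 100/(74 - 1) = 100/73 ≈ 1.3699)
u = 2/33 (u = 4/(-3 + 69) = 4/66 = 4*(1/66) = 2/33 ≈ 0.060606)
s + u*(-49) = 100/73 + (2/33)*(-49) = 100/73 - 98/33 = -3854/2409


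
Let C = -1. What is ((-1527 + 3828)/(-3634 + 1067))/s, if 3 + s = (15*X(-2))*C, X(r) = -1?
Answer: -767/10268 ≈ -0.074698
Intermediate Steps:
s = 12 (s = -3 + (15*(-1))*(-1) = -3 - 15*(-1) = -3 + 15 = 12)
((-1527 + 3828)/(-3634 + 1067))/s = ((-1527 + 3828)/(-3634 + 1067))/12 = (2301/(-2567))*(1/12) = (2301*(-1/2567))*(1/12) = -2301/2567*1/12 = -767/10268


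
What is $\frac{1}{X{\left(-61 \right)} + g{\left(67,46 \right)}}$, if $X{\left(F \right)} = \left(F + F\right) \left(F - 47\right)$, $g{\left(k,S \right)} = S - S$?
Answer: $\frac{1}{13176} \approx 7.5896 \cdot 10^{-5}$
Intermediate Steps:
$g{\left(k,S \right)} = 0$
$X{\left(F \right)} = 2 F \left(-47 + F\right)$
$\frac{1}{X{\left(-61 \right)} + g{\left(67,46 \right)}} = \frac{1}{2 \left(-61\right) \left(-47 - 61\right) + 0} = \frac{1}{2 \left(-61\right) \left(-108\right) + 0} = \frac{1}{13176 + 0} = \frac{1}{13176}$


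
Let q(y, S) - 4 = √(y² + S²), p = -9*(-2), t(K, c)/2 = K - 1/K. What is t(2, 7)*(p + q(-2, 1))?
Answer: 66 + 3*√5 ≈ 72.708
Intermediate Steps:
t(K, c) = -2/K + 2*K (t(K, c) = 2*(K - 1/K) = -2/K + 2*K)
p = 18
q(y, S) = 4 + √(S² + y²) (q(y, S) = 4 + √(y² + S²) = 4 + √(S² + y²))
t(2, 7)*(p + q(-2, 1)) = (-2/2 + 2*2)*(18 + (4 + √(1² + (-2)²))) = (-2*½ + 4)*(18 + (4 + √(1 + 4))) = (-1 + 4)*(18 + (4 + √5)) = 3*(22 + √5) = 66 + 3*√5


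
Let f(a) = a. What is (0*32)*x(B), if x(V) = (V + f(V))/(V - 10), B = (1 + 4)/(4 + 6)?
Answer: 0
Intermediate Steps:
B = 1/2 (B = 5/10 = 5*(1/10) = 1/2 ≈ 0.50000)
x(V) = 2*V/(-10 + V) (x(V) = (V + V)/(V - 10) = (2*V)/(-10 + V) = 2*V/(-10 + V))
(0*32)*x(B) = (0*32)*(2*(1/2)/(-10 + 1/2)) = 0*(2*(1/2)/(-19/2)) = 0*(2*(1/2)*(-2/19)) = 0*(-2/19) = 0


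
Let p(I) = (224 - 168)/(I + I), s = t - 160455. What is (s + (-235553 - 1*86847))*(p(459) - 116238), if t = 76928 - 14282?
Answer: 22419500701726/459 ≈ 4.8844e+10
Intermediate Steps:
t = 62646
s = -97809 (s = 62646 - 160455 = -97809)
p(I) = 28/I (p(I) = 56/((2*I)) = 56*(1/(2*I)) = 28/I)
(s + (-235553 - 1*86847))*(p(459) - 116238) = (-97809 + (-235553 - 1*86847))*(28/459 - 116238) = (-97809 + (-235553 - 86847))*(28*(1/459) - 116238) = (-97809 - 322400)*(28/459 - 116238) = -420209*(-53353214/459) = 22419500701726/459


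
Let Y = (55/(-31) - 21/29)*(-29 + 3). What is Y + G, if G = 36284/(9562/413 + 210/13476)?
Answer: 4501797658420/2760020799 ≈ 1631.1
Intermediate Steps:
G = 4808137976/3070101 (G = 36284/(9562*(1/413) + 210*(1/13476)) = 36284/(1366/59 + 35/2246) = 36284/(3070101/132514) = 36284*(132514/3070101) = 4808137976/3070101 ≈ 1566.1)
Y = 58396/899 (Y = (55*(-1/31) - 21*1/29)*(-26) = (-55/31 - 21/29)*(-26) = -2246/899*(-26) = 58396/899 ≈ 64.957)
Y + G = 58396/899 + 4808137976/3070101 = 4501797658420/2760020799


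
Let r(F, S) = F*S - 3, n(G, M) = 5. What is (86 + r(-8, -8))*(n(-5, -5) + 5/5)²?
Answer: 5292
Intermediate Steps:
r(F, S) = -3 + F*S
(86 + r(-8, -8))*(n(-5, -5) + 5/5)² = (86 + (-3 - 8*(-8)))*(5 + 5/5)² = (86 + (-3 + 64))*(5 + 5*(⅕))² = (86 + 61)*(5 + 1)² = 147*6² = 147*36 = 5292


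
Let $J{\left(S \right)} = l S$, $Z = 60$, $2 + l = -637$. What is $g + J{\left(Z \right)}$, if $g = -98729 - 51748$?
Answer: $-188817$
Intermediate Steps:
$l = -639$ ($l = -2 - 637 = -639$)
$g = -150477$ ($g = -98729 - 51748 = -150477$)
$J{\left(S \right)} = - 639 S$
$g + J{\left(Z \right)} = -150477 - 38340 = -188817$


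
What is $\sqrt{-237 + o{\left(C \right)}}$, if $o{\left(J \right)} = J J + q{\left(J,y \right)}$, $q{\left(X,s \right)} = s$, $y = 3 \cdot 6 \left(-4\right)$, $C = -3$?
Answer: $10 i \sqrt{3} \approx 17.32 i$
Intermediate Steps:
$y = -72$ ($y = 18 \left(-4\right) = -72$)
$o{\left(J \right)} = -72 + J^{2}$ ($o{\left(J \right)} = J J - 72 = J^{2} - 72 = -72 + J^{2}$)
$\sqrt{-237 + o{\left(C \right)}} = \sqrt{-237 - \left(72 - \left(-3\right)^{2}\right)} = \sqrt{-237 + \left(-72 + 9\right)} = \sqrt{-237 - 63} = \sqrt{-300} = 10 i \sqrt{3}$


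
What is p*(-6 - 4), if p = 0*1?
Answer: 0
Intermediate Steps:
p = 0
p*(-6 - 4) = 0*(-6 - 4) = 0*(-10) = 0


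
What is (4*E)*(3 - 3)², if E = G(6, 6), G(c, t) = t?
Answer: 0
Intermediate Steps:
E = 6
(4*E)*(3 - 3)² = (4*6)*(3 - 3)² = 24*0² = 24*0 = 0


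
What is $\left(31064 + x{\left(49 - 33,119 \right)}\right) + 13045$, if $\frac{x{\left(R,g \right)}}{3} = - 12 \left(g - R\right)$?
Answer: $40401$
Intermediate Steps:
$x{\left(R,g \right)} = - 36 g + 36 R$ ($x{\left(R,g \right)} = 3 \left(- 12 \left(g - R\right)\right) = 3 \left(- 12 g + 12 R\right) = - 36 g + 36 R$)
$\left(31064 + x{\left(49 - 33,119 \right)}\right) + 13045 = \left(31064 + \left(\left(-36\right) 119 + 36 \left(49 - 33\right)\right)\right) + 13045 = \left(31064 - \left(4284 - 36 \left(49 - 33\right)\right)\right) + 13045 = \left(31064 + \left(-4284 + 36 \cdot 16\right)\right) + 13045 = \left(31064 + \left(-4284 + 576\right)\right) + 13045 = \left(31064 - 3708\right) + 13045 = 27356 + 13045 = 40401$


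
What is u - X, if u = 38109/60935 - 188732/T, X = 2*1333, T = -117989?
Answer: -19151635972969/7189659715 ≈ -2663.8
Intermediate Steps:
X = 2666
u = 15996827221/7189659715 (u = 38109/60935 - 188732/(-117989) = 38109*(1/60935) - 188732*(-1/117989) = 38109/60935 + 188732/117989 = 15996827221/7189659715 ≈ 2.2250)
u - X = 15996827221/7189659715 - 1*2666 = 15996827221/7189659715 - 2666 = -19151635972969/7189659715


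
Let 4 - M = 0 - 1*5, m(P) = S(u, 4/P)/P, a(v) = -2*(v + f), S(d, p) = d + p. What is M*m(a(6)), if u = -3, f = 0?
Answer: 5/2 ≈ 2.5000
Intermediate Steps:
a(v) = -2*v (a(v) = -2*(v + 0) = -2*v)
m(P) = (-3 + 4/P)/P
M = 9 (M = 4 - (0 - 1*5) = 4 - (0 - 5) = 4 - 1*(-5) = 4 + 5 = 9)
M*m(a(6)) = 9*((4 - (-6)*6)/(-2*6)**2) = 9*((4 - 3*(-12))/(-12)**2) = 9*((4 + 36)/144) = 9*((1/144)*40) = 9*(5/18) = 5/2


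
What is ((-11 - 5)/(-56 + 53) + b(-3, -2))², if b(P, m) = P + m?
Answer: ⅑ ≈ 0.11111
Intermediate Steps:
((-11 - 5)/(-56 + 53) + b(-3, -2))² = ((-11 - 5)/(-56 + 53) + (-3 - 2))² = (-16/(-3) - 5)² = (-16*(-⅓) - 5)² = (16/3 - 5)² = (⅓)² = ⅑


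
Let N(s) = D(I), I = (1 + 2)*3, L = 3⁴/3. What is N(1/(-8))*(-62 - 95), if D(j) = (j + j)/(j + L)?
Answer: -157/2 ≈ -78.500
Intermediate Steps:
L = 27 (L = 81*(⅓) = 27)
I = 9 (I = 3*3 = 9)
D(j) = 2*j/(27 + j) (D(j) = (j + j)/(j + 27) = (2*j)/(27 + j) = 2*j/(27 + j))
N(s) = ½ (N(s) = 2*9/(27 + 9) = 2*9/36 = 2*9*(1/36) = ½)
N(1/(-8))*(-62 - 95) = (-62 - 95)/2 = (½)*(-157) = -157/2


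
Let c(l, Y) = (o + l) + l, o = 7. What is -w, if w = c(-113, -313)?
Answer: 219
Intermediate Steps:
c(l, Y) = 7 + 2*l (c(l, Y) = (7 + l) + l = 7 + 2*l)
w = -219 (w = 7 + 2*(-113) = 7 - 226 = -219)
-w = -1*(-219) = 219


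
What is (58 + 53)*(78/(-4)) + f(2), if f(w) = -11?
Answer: -4351/2 ≈ -2175.5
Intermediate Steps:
(58 + 53)*(78/(-4)) + f(2) = (58 + 53)*(78/(-4)) - 11 = 111*(78*(-1/4)) - 11 = 111*(-39/2) - 11 = -4329/2 - 11 = -4351/2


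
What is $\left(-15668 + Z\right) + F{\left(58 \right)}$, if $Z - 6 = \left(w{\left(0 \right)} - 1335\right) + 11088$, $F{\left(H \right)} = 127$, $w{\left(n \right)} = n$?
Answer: $-5782$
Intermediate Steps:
$Z = 9759$ ($Z = 6 + \left(\left(0 - 1335\right) + 11088\right) = 6 + \left(-1335 + 11088\right) = 6 + 9753 = 9759$)
$\left(-15668 + Z\right) + F{\left(58 \right)} = \left(-15668 + 9759\right) + 127 = -5909 + 127 = -5782$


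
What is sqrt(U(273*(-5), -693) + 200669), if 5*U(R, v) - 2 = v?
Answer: 3*sqrt(557030)/5 ≈ 447.81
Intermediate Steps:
U(R, v) = 2/5 + v/5
sqrt(U(273*(-5), -693) + 200669) = sqrt((2/5 + (1/5)*(-693)) + 200669) = sqrt((2/5 - 693/5) + 200669) = sqrt(-691/5 + 200669) = sqrt(1002654/5) = 3*sqrt(557030)/5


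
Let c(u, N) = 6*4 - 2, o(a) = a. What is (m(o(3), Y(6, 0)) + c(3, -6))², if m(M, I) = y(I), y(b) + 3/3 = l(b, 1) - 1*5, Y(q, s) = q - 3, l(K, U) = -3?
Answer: 169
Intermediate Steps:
Y(q, s) = -3 + q
y(b) = -9 (y(b) = -1 + (-3 - 1*5) = -1 + (-3 - 5) = -1 - 8 = -9)
c(u, N) = 22 (c(u, N) = 24 - 2 = 22)
m(M, I) = -9
(m(o(3), Y(6, 0)) + c(3, -6))² = (-9 + 22)² = 13² = 169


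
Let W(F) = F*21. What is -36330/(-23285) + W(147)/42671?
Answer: 324423645/198718847 ≈ 1.6326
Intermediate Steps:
W(F) = 21*F
-36330/(-23285) + W(147)/42671 = -36330/(-23285) + (21*147)/42671 = -36330*(-1/23285) + 3087*(1/42671) = 7266/4657 + 3087/42671 = 324423645/198718847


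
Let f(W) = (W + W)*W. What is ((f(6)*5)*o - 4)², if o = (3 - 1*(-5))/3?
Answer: 913936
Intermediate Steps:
f(W) = 2*W² (f(W) = (2*W)*W = 2*W²)
o = 8/3 (o = (3 + 5)*(⅓) = 8*(⅓) = 8/3 ≈ 2.6667)
((f(6)*5)*o - 4)² = (((2*6²)*5)*(8/3) - 4)² = (((2*36)*5)*(8/3) - 4)² = ((72*5)*(8/3) - 4)² = (360*(8/3) - 4)² = (960 - 4)² = 956² = 913936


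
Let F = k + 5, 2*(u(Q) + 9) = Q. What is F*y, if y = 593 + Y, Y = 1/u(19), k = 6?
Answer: 6545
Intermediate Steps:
u(Q) = -9 + Q/2
Y = 2 (Y = 1/(-9 + (½)*19) = 1/(-9 + 19/2) = 1/(½) = 2)
F = 11 (F = 6 + 5 = 11)
y = 595 (y = 593 + 2 = 595)
F*y = 11*595 = 6545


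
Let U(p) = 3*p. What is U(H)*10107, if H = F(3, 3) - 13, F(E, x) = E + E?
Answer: -212247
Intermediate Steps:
F(E, x) = 2*E
H = -7 (H = 2*3 - 13 = 6 - 13 = -7)
U(H)*10107 = (3*(-7))*10107 = -21*10107 = -212247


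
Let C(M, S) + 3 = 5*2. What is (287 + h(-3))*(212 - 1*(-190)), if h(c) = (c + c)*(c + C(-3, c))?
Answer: 105726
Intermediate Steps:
C(M, S) = 7 (C(M, S) = -3 + 5*2 = -3 + 10 = 7)
h(c) = 2*c*(7 + c) (h(c) = (c + c)*(c + 7) = (2*c)*(7 + c) = 2*c*(7 + c))
(287 + h(-3))*(212 - 1*(-190)) = (287 + 2*(-3)*(7 - 3))*(212 - 1*(-190)) = (287 + 2*(-3)*4)*(212 + 190) = (287 - 24)*402 = 263*402 = 105726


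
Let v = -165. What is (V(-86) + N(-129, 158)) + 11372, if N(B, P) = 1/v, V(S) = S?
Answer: 1862189/165 ≈ 11286.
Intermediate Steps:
N(B, P) = -1/165 (N(B, P) = 1/(-165) = -1/165)
(V(-86) + N(-129, 158)) + 11372 = (-86 - 1/165) + 11372 = -14191/165 + 11372 = 1862189/165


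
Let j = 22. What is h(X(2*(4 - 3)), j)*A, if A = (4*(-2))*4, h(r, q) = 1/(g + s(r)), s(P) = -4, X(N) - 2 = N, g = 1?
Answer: 32/3 ≈ 10.667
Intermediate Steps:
X(N) = 2 + N
h(r, q) = -1/3 (h(r, q) = 1/(1 - 4) = 1/(-3) = -1/3)
A = -32 (A = -8*4 = -32)
h(X(2*(4 - 3)), j)*A = -1/3*(-32) = 32/3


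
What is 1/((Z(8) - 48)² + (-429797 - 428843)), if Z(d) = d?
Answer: -1/857040 ≈ -1.1668e-6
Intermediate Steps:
1/((Z(8) - 48)² + (-429797 - 428843)) = 1/((8 - 48)² + (-429797 - 428843)) = 1/((-40)² - 858640) = 1/(1600 - 858640) = 1/(-857040) = -1/857040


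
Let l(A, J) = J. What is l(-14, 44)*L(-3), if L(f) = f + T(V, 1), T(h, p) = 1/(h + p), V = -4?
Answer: -440/3 ≈ -146.67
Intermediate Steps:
L(f) = -⅓ + f (L(f) = f + 1/(-4 + 1) = f + 1/(-3) = f - ⅓ = -⅓ + f)
l(-14, 44)*L(-3) = 44*(-⅓ - 3) = 44*(-10/3) = -440/3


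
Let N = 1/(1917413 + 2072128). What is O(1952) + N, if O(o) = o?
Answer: 7787584033/3989541 ≈ 1952.0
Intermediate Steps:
N = 1/3989541 ≈ 2.5066e-7
O(1952) + N = 1952 + 1/3989541 = 7787584033/3989541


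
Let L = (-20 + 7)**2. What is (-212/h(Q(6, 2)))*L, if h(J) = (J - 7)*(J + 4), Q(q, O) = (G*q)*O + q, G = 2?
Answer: -17914/391 ≈ -45.816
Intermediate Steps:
Q(q, O) = q + 2*O*q (Q(q, O) = (2*q)*O + q = 2*O*q + q = q + 2*O*q)
h(J) = (-7 + J)*(4 + J)
L = 169 (L = (-13)**2 = 169)
(-212/h(Q(6, 2)))*L = -212/(-28 + (6*(1 + 2*2))**2 - 18*(1 + 2*2))*169 = -212/(-28 + (6*(1 + 4))**2 - 18*(1 + 4))*169 = -212/(-28 + (6*5)**2 - 18*5)*169 = -212/(-28 + 30**2 - 3*30)*169 = -212/(-28 + 900 - 90)*169 = -212/782*169 = -212*1/782*169 = -106/391*169 = -17914/391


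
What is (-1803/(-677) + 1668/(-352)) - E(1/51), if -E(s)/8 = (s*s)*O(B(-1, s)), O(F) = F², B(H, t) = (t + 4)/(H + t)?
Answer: -7839721613/3873929400 ≈ -2.0237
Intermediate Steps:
B(H, t) = (4 + t)/(H + t)
E(s) = -8*s²*(4 + s)²/(-1 + s)² (E(s) = -8*s*s*((4 + s)/(-1 + s))² = -8*s²*(4 + s)²/(-1 + s)²)
(-1803/(-677) + 1668/(-352)) - E(1/51) = (-1803/(-677) + 1668/(-352)) - (-8)*(1/51)²*(4 + 1/51)²/(-1 + 1/51)² = (-1803*(-1/677) + 1668*(-1/352)) - (-8)*(1/51)²*(4 + 1/51)²/(-1 + 1/51)² = (1803/677 - 417/88) - (-8)*(205/51)²/(2601*(-50/51)²) = -123645/59576 - (-8)*2601*42025/(2601*2500*2601) = -123645/59576 - 1*(-3362/65025) = -123645/59576 + 3362/65025 = -7839721613/3873929400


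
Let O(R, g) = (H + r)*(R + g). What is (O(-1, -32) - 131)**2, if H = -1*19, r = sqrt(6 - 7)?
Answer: 244927 - 32736*I ≈ 2.4493e+5 - 32736.0*I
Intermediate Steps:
r = I (r = sqrt(-1) = I ≈ 1.0*I)
H = -19
O(R, g) = (-19 + I)*(R + g)
(O(-1, -32) - 131)**2 = ((-19 + I)*(-1 - 32) - 131)**2 = ((-19 + I)*(-33) - 131)**2 = ((627 - 33*I) - 131)**2 = (496 - 33*I)**2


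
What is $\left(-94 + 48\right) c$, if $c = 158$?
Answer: $-7268$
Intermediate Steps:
$\left(-94 + 48\right) c = \left(-94 + 48\right) 158 = \left(-46\right) 158 = -7268$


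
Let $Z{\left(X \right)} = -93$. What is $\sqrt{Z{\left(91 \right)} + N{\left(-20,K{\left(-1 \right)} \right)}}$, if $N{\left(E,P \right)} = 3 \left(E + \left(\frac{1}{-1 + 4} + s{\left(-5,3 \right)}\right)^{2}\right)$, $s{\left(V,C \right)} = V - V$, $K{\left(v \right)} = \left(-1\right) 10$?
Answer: $\frac{i \sqrt{1374}}{3} \approx 12.356 i$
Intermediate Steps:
$K{\left(v \right)} = -10$
$s{\left(V,C \right)} = 0$
$N{\left(E,P \right)} = \frac{1}{3} + 3 E$ ($N{\left(E,P \right)} = 3 \left(E + \left(\frac{1}{-1 + 4} + 0\right)^{2}\right) = 3 \left(E + \left(\frac{1}{3} + 0\right)^{2}\right) = 3 \left(E + \left(\frac{1}{3}\right)^{2}\right) = 3 \left(E + \frac{1}{9}\right) = 3 \left(\frac{1}{9} + E\right) = \frac{1}{3} + 3 E$)
$\sqrt{Z{\left(91 \right)} + N{\left(-20,K{\left(-1 \right)} \right)}} = \sqrt{-93 + \left(\frac{1}{3} + 3 \left(-20\right)\right)} = \sqrt{-93 + \left(\frac{1}{3} - 60\right)} = \sqrt{-93 - \frac{179}{3}} = \sqrt{- \frac{458}{3}} = \frac{i \sqrt{1374}}{3}$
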